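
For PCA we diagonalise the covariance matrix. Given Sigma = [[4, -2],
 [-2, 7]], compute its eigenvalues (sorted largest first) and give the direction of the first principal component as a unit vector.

Step 1 — characteristic polynomial of 2×2 Sigma:
  det(Sigma - λI) = λ² - trace · λ + det = 0.
  trace = 4 + 7 = 11, det = 4·7 - (-2)² = 24.
Step 2 — discriminant:
  Δ = trace² - 4·det = 121 - 96 = 25.
Step 3 — eigenvalues:
  λ = (trace ± √Δ)/2 = (11 ± 5)/2,
  λ_1 = 8,  λ_2 = 3.

Step 4 — unit eigenvector for λ_1: solve (Sigma - λ_1 I)v = 0. First row:
  (4 - 8)·v_x + (-2)·v_y = 0, i.e. (-4)·v_x + (-2)·v_y = 0,
  so v ∝ (b, λ_1 - a) = (-2, 4); multiply by -1 so the first entry is positive: u = (2, -4).
  ||u|| = √((2)² + (-4)²) = √(20) ≈ 4.4721,
  v_1 = u/||u|| ≈ (0.4472, -0.8944) (||v_1|| = 1).

λ_1 = 8,  λ_2 = 3;  v_1 ≈ (0.4472, -0.8944)


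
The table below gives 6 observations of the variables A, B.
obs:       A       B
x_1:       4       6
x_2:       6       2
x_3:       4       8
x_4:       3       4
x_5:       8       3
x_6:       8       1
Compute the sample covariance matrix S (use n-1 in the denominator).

Step 1 — column means:
  mean(A) = (4 + 6 + 4 + 3 + 8 + 8) / 6 = 33/6 = 5.5
  mean(B) = (6 + 2 + 8 + 4 + 3 + 1) / 6 = 24/6 = 4

Step 2 — sample covariance S[i,j] = (1/(n-1)) · Σ_k (x_{k,i} - mean_i) · (x_{k,j} - mean_j), with n-1 = 5.
  S[A,A] = ((-1.5)·(-1.5) + (0.5)·(0.5) + (-1.5)·(-1.5) + (-2.5)·(-2.5) + (2.5)·(2.5) + (2.5)·(2.5)) / 5 = 23.5/5 = 4.7
  S[A,B] = ((-1.5)·(2) + (0.5)·(-2) + (-1.5)·(4) + (-2.5)·(0) + (2.5)·(-1) + (2.5)·(-3)) / 5 = -20/5 = -4
  S[B,B] = ((2)·(2) + (-2)·(-2) + (4)·(4) + (0)·(0) + (-1)·(-1) + (-3)·(-3)) / 5 = 34/5 = 6.8

S is symmetric (S[j,i] = S[i,j]). Assembling:

S = [[4.7, -4],
 [-4, 6.8]]


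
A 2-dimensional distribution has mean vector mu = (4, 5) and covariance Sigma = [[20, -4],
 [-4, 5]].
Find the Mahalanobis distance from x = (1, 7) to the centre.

Step 1 — centre the observation: (x - mu) = (-3, 2).

Step 2 — invert Sigma. det(Sigma) = 20·5 - (-4)² = 84.
  Sigma^{-1} = (1/det) · [[d, -b], [-b, a]] = [[0.0595, 0.0476],
 [0.0476, 0.2381]].

Step 3 — form the quadratic (x - mu)^T · Sigma^{-1} · (x - mu):
  Sigma^{-1} · (x - mu) = (-0.0833, 0.3333).
  (x - mu)^T · [Sigma^{-1} · (x - mu)] = (-3)·(-0.0833) + (2)·(0.3333) = 0.9167.

Step 4 — take square root: d = √(0.9167) ≈ 0.9574.

d(x, mu) = √(0.9167) ≈ 0.9574


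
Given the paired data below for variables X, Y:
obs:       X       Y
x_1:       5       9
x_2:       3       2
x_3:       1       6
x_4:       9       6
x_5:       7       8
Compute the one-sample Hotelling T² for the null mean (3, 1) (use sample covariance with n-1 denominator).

Step 1 — sample mean vector:
  mean(X) = (5 + 3 + 1 + 9 + 7) / 5 = 25/5 = 5
  mean(Y) = (9 + 2 + 6 + 6 + 8) / 5 = 31/5 = 6.2
  x̄ = (5, 6.2),  deviation x̄ - mu_0 = (5, 6.2) - (3, 1) = (2, 5.2).

Step 2 — sample covariance matrix, S[i,j] = (1/(n-1)) · Σ_k (x_{k,i} - mean_i) · (x_{k,j} - mean_j), divisor n-1 = 4:
  S[X,X] = ((0)·(0) + (-2)·(-2) + (-4)·(-4) + (4)·(4) + (2)·(2)) / 4 = 40/4 = 10
  S[X,Y] = ((0)·(2.8) + (-2)·(-4.2) + (-4)·(-0.2) + (4)·(-0.2) + (2)·(1.8)) / 4 = 12/4 = 3
  S[Y,Y] = ((2.8)·(2.8) + (-4.2)·(-4.2) + (-0.2)·(-0.2) + (-0.2)·(-0.2) + (1.8)·(1.8)) / 4 = 28.8/4 = 7.2
  S = [[10, 3],
 [3, 7.2]].

Step 3 — invert S. det(S) = 10·7.2 - (3)² = 63.
  S^{-1} = (1/det) · [[d, -b], [-b, a]] = [[0.1143, -0.0476],
 [-0.0476, 0.1587]].

Step 4 — quadratic form (x̄ - mu_0)^T · S^{-1} · (x̄ - mu_0):
  S^{-1} · (x̄ - mu_0) = (-0.019, 0.7302),
  (x̄ - mu_0)^T · [...] = (2)·(-0.019) + (5.2)·(0.7302) = 3.7587.

Step 5 — scale by n: T² = 5 · 3.7587 = 18.7937.

T² ≈ 18.7937


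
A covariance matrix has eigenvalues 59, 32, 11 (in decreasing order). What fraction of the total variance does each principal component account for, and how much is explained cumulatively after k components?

Step 1 — total variance = trace(Sigma) = Σ λ_i = 59 + 32 + 11 = 102.

Step 2 — fraction explained by component i = λ_i / Σ λ:
  PC1: 59/102 = 0.5784
  PC2: 32/102 = 0.3137
  PC3: 11/102 = 0.1078

Step 3 — cumulative fraction after k components = (λ_1 + ... + λ_k) / Σ λ:
  k = 1: 59/102 = 0.5784
  k = 2: (59 + 32)/102 = 91/102 = 0.8922
  k = 3: (59 + 32 + 11)/102 = 102/102 = 1

Summary (fraction, with percent):

explained: PC1 0.5784 (57.84%), PC2 0.3137 (31.37%), PC3 0.1078 (10.78%);  cumulative: 0.5784, 0.8922, 1


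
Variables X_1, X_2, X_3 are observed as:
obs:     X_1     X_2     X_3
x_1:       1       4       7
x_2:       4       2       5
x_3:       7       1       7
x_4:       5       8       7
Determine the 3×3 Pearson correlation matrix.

Step 1 — column means:
  mean(X_1) = (1 + 4 + 7 + 5) / 4 = 17/4 = 4.25
  mean(X_2) = (4 + 2 + 1 + 8) / 4 = 15/4 = 3.75
  mean(X_3) = (7 + 5 + 7 + 7) / 4 = 26/4 = 6.5

Step 2 — sample variances and covariances s[i,j] = (1/(n-1)) · Σ_k (x_{k,i} - mean_i) · (x_{k,j} - mean_j), with n-1 = 3:
  s[X_1,X_1] = ((-3.25)·(-3.25) + (-0.25)·(-0.25) + (2.75)·(2.75) + (0.75)·(0.75)) / 3 = 18.75/3 = 6.25
  s[X_1,X_2] = ((-3.25)·(0.25) + (-0.25)·(-1.75) + (2.75)·(-2.75) + (0.75)·(4.25)) / 3 = -4.75/3 = -1.5833
  s[X_1,X_3] = ((-3.25)·(0.5) + (-0.25)·(-1.5) + (2.75)·(0.5) + (0.75)·(0.5)) / 3 = 0.5/3 = 0.1667
  s[X_2,X_2] = ((0.25)·(0.25) + (-1.75)·(-1.75) + (-2.75)·(-2.75) + (4.25)·(4.25)) / 3 = 28.75/3 = 9.5833
  s[X_2,X_3] = ((0.25)·(0.5) + (-1.75)·(-1.5) + (-2.75)·(0.5) + (4.25)·(0.5)) / 3 = 3.5/3 = 1.1667
  s[X_3,X_3] = ((0.5)·(0.5) + (-1.5)·(-1.5) + (0.5)·(0.5) + (0.5)·(0.5)) / 3 = 3/3 = 1
  Sample standard deviations s_i = √(s[i,i]):
  s(X_1) = √(6.25) = 2.5
  s(X_2) = √(9.5833) = 3.0957
  s(X_3) = √(1) = 1

Step 3 — r_{ij} = s_{ij} / (s_i · s_j):
  r[X_1,X_1] = 1 (diagonal).
  r[X_1,X_2] = -1.5833 / (2.5 · 3.0957) = -1.5833 / 7.7392 = -0.2046
  r[X_1,X_3] = 0.1667 / (2.5 · 1) = 0.1667 / 2.5 = 0.0667
  r[X_2,X_2] = 1 (diagonal).
  r[X_2,X_3] = 1.1667 / (3.0957 · 1) = 1.1667 / 3.0957 = 0.3769
  r[X_3,X_3] = 1 (diagonal).

R is symmetric with unit diagonal. Assembling:

R = [[1, -0.2046, 0.0667],
 [-0.2046, 1, 0.3769],
 [0.0667, 0.3769, 1]]


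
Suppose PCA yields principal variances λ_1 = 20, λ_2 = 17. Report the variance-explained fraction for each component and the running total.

Step 1 — total variance = trace(Sigma) = Σ λ_i = 20 + 17 = 37.

Step 2 — fraction explained by component i = λ_i / Σ λ:
  PC1: 20/37 = 0.5405
  PC2: 17/37 = 0.4595

Step 3 — cumulative fraction after k components = (λ_1 + ... + λ_k) / Σ λ:
  k = 1: 20/37 = 0.5405
  k = 2: (20 + 17)/37 = 37/37 = 1

Summary (fraction, with percent):

explained: PC1 0.5405 (54.05%), PC2 0.4595 (45.95%);  cumulative: 0.5405, 1


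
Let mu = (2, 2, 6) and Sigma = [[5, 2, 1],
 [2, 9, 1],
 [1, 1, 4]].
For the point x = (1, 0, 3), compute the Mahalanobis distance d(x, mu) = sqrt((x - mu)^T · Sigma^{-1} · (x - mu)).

Step 1 — centre the observation: (x - mu) = (-1, -2, -3).

Step 2 — invert Sigma (cofactor / det for 3×3, or solve directly):
  Sigma^{-1} = [[0.2273, -0.0455, -0.0455],
 [-0.0455, 0.1234, -0.0195],
 [-0.0455, -0.0195, 0.2662]].

Step 3 — form the quadratic (x - mu)^T · Sigma^{-1} · (x - mu):
  Sigma^{-1} · (x - mu) = (0, -0.1429, -0.7143).
  (x - mu)^T · [Sigma^{-1} · (x - mu)] = (-1)·(0) + (-2)·(-0.1429) + (-3)·(-0.7143) = 2.4286.

Step 4 — take square root: d = √(2.4286) ≈ 1.5584.

d(x, mu) = √(2.4286) ≈ 1.5584


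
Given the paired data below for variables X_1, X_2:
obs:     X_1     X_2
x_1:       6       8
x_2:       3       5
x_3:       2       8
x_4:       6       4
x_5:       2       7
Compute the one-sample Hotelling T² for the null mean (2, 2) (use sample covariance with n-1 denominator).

Step 1 — sample mean vector:
  mean(X_1) = (6 + 3 + 2 + 6 + 2) / 5 = 19/5 = 3.8
  mean(X_2) = (8 + 5 + 8 + 4 + 7) / 5 = 32/5 = 6.4
  x̄ = (3.8, 6.4),  deviation x̄ - mu_0 = (3.8, 6.4) - (2, 2) = (1.8, 4.4).

Step 2 — sample covariance matrix, S[i,j] = (1/(n-1)) · Σ_k (x_{k,i} - mean_i) · (x_{k,j} - mean_j), divisor n-1 = 4:
  S[X_1,X_1] = ((2.2)·(2.2) + (-0.8)·(-0.8) + (-1.8)·(-1.8) + (2.2)·(2.2) + (-1.8)·(-1.8)) / 4 = 16.8/4 = 4.2
  S[X_1,X_2] = ((2.2)·(1.6) + (-0.8)·(-1.4) + (-1.8)·(1.6) + (2.2)·(-2.4) + (-1.8)·(0.6)) / 4 = -4.6/4 = -1.15
  S[X_2,X_2] = ((1.6)·(1.6) + (-1.4)·(-1.4) + (1.6)·(1.6) + (-2.4)·(-2.4) + (0.6)·(0.6)) / 4 = 13.2/4 = 3.3
  S = [[4.2, -1.15],
 [-1.15, 3.3]].

Step 3 — invert S. det(S) = 4.2·3.3 - (-1.15)² = 12.5375.
  S^{-1} = (1/det) · [[d, -b], [-b, a]] = [[0.2632, 0.0917],
 [0.0917, 0.335]].

Step 4 — quadratic form (x̄ - mu_0)^T · S^{-1} · (x̄ - mu_0):
  S^{-1} · (x̄ - mu_0) = (0.8774, 1.6391),
  (x̄ - mu_0)^T · [...] = (1.8)·(0.8774) + (4.4)·(1.6391) = 8.7912.

Step 5 — scale by n: T² = 5 · 8.7912 = 43.9561.

T² ≈ 43.9561


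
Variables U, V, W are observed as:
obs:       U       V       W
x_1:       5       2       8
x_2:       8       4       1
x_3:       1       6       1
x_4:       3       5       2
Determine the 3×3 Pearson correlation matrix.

Step 1 — column means:
  mean(U) = (5 + 8 + 1 + 3) / 4 = 17/4 = 4.25
  mean(V) = (2 + 4 + 6 + 5) / 4 = 17/4 = 4.25
  mean(W) = (8 + 1 + 1 + 2) / 4 = 12/4 = 3

Step 2 — sample variances and covariances s[i,j] = (1/(n-1)) · Σ_k (x_{k,i} - mean_i) · (x_{k,j} - mean_j), with n-1 = 3:
  s[U,U] = ((0.75)·(0.75) + (3.75)·(3.75) + (-3.25)·(-3.25) + (-1.25)·(-1.25)) / 3 = 26.75/3 = 8.9167
  s[U,V] = ((0.75)·(-2.25) + (3.75)·(-0.25) + (-3.25)·(1.75) + (-1.25)·(0.75)) / 3 = -9.25/3 = -3.0833
  s[U,W] = ((0.75)·(5) + (3.75)·(-2) + (-3.25)·(-2) + (-1.25)·(-1)) / 3 = 4/3 = 1.3333
  s[V,V] = ((-2.25)·(-2.25) + (-0.25)·(-0.25) + (1.75)·(1.75) + (0.75)·(0.75)) / 3 = 8.75/3 = 2.9167
  s[V,W] = ((-2.25)·(5) + (-0.25)·(-2) + (1.75)·(-2) + (0.75)·(-1)) / 3 = -15/3 = -5
  s[W,W] = ((5)·(5) + (-2)·(-2) + (-2)·(-2) + (-1)·(-1)) / 3 = 34/3 = 11.3333
  Sample standard deviations s_i = √(s[i,i]):
  s(U) = √(8.9167) = 2.9861
  s(V) = √(2.9167) = 1.7078
  s(W) = √(11.3333) = 3.3665

Step 3 — r_{ij} = s_{ij} / (s_i · s_j):
  r[U,U] = 1 (diagonal).
  r[U,V] = -3.0833 / (2.9861 · 1.7078) = -3.0833 / 5.0997 = -0.6046
  r[U,W] = 1.3333 / (2.9861 · 3.3665) = 1.3333 / 10.0526 = 0.1326
  r[V,V] = 1 (diagonal).
  r[V,W] = -5 / (1.7078 · 3.3665) = -5 / 5.7494 = -0.8697
  r[W,W] = 1 (diagonal).

R is symmetric with unit diagonal. Assembling:

R = [[1, -0.6046, 0.1326],
 [-0.6046, 1, -0.8697],
 [0.1326, -0.8697, 1]]


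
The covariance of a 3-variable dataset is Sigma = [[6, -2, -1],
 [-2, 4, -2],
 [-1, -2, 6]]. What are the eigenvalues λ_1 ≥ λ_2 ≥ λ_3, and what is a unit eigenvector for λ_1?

Step 1 — characteristic polynomial p(λ) = det(λI - Sigma) = λ³ - tr·λ² + c_1·λ - det, where tr = trace, c_1 = sum of the principal 2×2 minors, det = det(Sigma):
  tr = 6 + 4 + 6 = 16,
  c_1 = (6·4 - (-2)²) + (6·6 - (-1)²) + (4·6 - (-2)²) = 20 + 35 + 20 = 75,
  det = 6·(4·6 - (-2)²) - (-2)·((-2)·6 - (-2)·(-1)) + (-1)·((-2)·(-2) - 4·(-1)) = 6·(20) - (-2)·(-14) + (-1)·(8) = 84.
  So p(λ) = λ³ - 16λ² + 75λ - 84.
Step 2 — look for an integer root (rational root theorem: any rational root is an integer divisor of 84). Testing λ = 7:
  p(7) = 343 - 784 + 525 - 84 = 0  ✓
  Dividing out (λ - 7): p(λ) = (λ - 7)(λ² - 9λ + 12).
Step 3 — remaining eigenvalues from the quadratic λ² - 9λ + 12 = 0:
  Δ = 9² - 4·12 = 81 - 48 = 33,  λ = (9 ± √33)/2 = (9 ± 5.7446)/2 ≈ 7.3723 or 1.6277.
  Sorted: λ_1 = 7.3723,  λ_2 = 7,  λ_3 = 1.6277  (check: sum = 16 = tr ✓).

Step 4 — unit eigenvector for λ_1 ≈ 7.3723: v spans the null space of (Sigma - λ_1 I), whose rows are
  r_1 = (-1.3723, -2, -1),  r_2 = (-2, -3.3723, -2),  r_3 = (-1, -2, -1.3723).
  v is orthogonal to every row, so take v ∝ r_1 × r_2 = ((-2)·(-2) - (-1)·(-3.3723), (-1)·(-2) - (-1.3723)·(-2), (-1.3723)·(-3.3723) - (-2)·(-2)) ≈ (0.6277, -0.7446, 0.6277).
  Let u = (0.6277, -0.7446, 0.6277).
  ||u|| = √((0.6277)² + (-0.7446)² + (0.6277)²) = √(1.3424) ≈ 1.1586,  v_1 = u/||u|| ≈ (0.5418, -0.6426, 0.5418) (||v_1|| = 1).

λ_1 = 7.3723,  λ_2 = 7,  λ_3 = 1.6277;  v_1 ≈ (0.5418, -0.6426, 0.5418)


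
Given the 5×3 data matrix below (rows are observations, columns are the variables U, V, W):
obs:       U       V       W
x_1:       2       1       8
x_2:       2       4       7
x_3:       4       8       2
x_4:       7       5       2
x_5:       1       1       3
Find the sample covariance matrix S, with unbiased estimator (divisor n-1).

Step 1 — column means:
  mean(U) = (2 + 2 + 4 + 7 + 1) / 5 = 16/5 = 3.2
  mean(V) = (1 + 4 + 8 + 5 + 1) / 5 = 19/5 = 3.8
  mean(W) = (8 + 7 + 2 + 2 + 3) / 5 = 22/5 = 4.4

Step 2 — sample covariance S[i,j] = (1/(n-1)) · Σ_k (x_{k,i} - mean_i) · (x_{k,j} - mean_j), with n-1 = 4.
  S[U,U] = ((-1.2)·(-1.2) + (-1.2)·(-1.2) + (0.8)·(0.8) + (3.8)·(3.8) + (-2.2)·(-2.2)) / 4 = 22.8/4 = 5.7
  S[U,V] = ((-1.2)·(-2.8) + (-1.2)·(0.2) + (0.8)·(4.2) + (3.8)·(1.2) + (-2.2)·(-2.8)) / 4 = 17.2/4 = 4.3
  S[U,W] = ((-1.2)·(3.6) + (-1.2)·(2.6) + (0.8)·(-2.4) + (3.8)·(-2.4) + (-2.2)·(-1.4)) / 4 = -15.4/4 = -3.85
  S[V,V] = ((-2.8)·(-2.8) + (0.2)·(0.2) + (4.2)·(4.2) + (1.2)·(1.2) + (-2.8)·(-2.8)) / 4 = 34.8/4 = 8.7
  S[V,W] = ((-2.8)·(3.6) + (0.2)·(2.6) + (4.2)·(-2.4) + (1.2)·(-2.4) + (-2.8)·(-1.4)) / 4 = -18.6/4 = -4.65
  S[W,W] = ((3.6)·(3.6) + (2.6)·(2.6) + (-2.4)·(-2.4) + (-2.4)·(-2.4) + (-1.4)·(-1.4)) / 4 = 33.2/4 = 8.3

S is symmetric (S[j,i] = S[i,j]). Assembling:

S = [[5.7, 4.3, -3.85],
 [4.3, 8.7, -4.65],
 [-3.85, -4.65, 8.3]]


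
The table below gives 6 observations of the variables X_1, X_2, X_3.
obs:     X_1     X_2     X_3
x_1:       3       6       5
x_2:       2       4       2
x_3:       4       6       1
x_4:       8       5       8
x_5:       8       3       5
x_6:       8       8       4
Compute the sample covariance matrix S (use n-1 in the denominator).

Step 1 — column means:
  mean(X_1) = (3 + 2 + 4 + 8 + 8 + 8) / 6 = 33/6 = 5.5
  mean(X_2) = (6 + 4 + 6 + 5 + 3 + 8) / 6 = 32/6 = 5.3333
  mean(X_3) = (5 + 2 + 1 + 8 + 5 + 4) / 6 = 25/6 = 4.1667

Step 2 — sample covariance S[i,j] = (1/(n-1)) · Σ_k (x_{k,i} - mean_i) · (x_{k,j} - mean_j), with n-1 = 5.
  S[X_1,X_1] = ((-2.5)·(-2.5) + (-3.5)·(-3.5) + (-1.5)·(-1.5) + (2.5)·(2.5) + (2.5)·(2.5) + (2.5)·(2.5)) / 5 = 39.5/5 = 7.9
  S[X_1,X_2] = ((-2.5)·(0.6667) + (-3.5)·(-1.3333) + (-1.5)·(0.6667) + (2.5)·(-0.3333) + (2.5)·(-2.3333) + (2.5)·(2.6667)) / 5 = 2/5 = 0.4
  S[X_1,X_3] = ((-2.5)·(0.8333) + (-3.5)·(-2.1667) + (-1.5)·(-3.1667) + (2.5)·(3.8333) + (2.5)·(0.8333) + (2.5)·(-0.1667)) / 5 = 21.5/5 = 4.3
  S[X_2,X_2] = ((0.6667)·(0.6667) + (-1.3333)·(-1.3333) + (0.6667)·(0.6667) + (-0.3333)·(-0.3333) + (-2.3333)·(-2.3333) + (2.6667)·(2.6667)) / 5 = 15.3333/5 = 3.0667
  S[X_2,X_3] = ((0.6667)·(0.8333) + (-1.3333)·(-2.1667) + (0.6667)·(-3.1667) + (-0.3333)·(3.8333) + (-2.3333)·(0.8333) + (2.6667)·(-0.1667)) / 5 = -2.3333/5 = -0.4667
  S[X_3,X_3] = ((0.8333)·(0.8333) + (-2.1667)·(-2.1667) + (-3.1667)·(-3.1667) + (3.8333)·(3.8333) + (0.8333)·(0.8333) + (-0.1667)·(-0.1667)) / 5 = 30.8333/5 = 6.1667

S is symmetric (S[j,i] = S[i,j]). Assembling:

S = [[7.9, 0.4, 4.3],
 [0.4, 3.0667, -0.4667],
 [4.3, -0.4667, 6.1667]]


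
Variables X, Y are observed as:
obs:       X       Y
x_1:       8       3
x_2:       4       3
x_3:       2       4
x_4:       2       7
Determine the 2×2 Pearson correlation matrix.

Step 1 — column means:
  mean(X) = (8 + 4 + 2 + 2) / 4 = 16/4 = 4
  mean(Y) = (3 + 3 + 4 + 7) / 4 = 17/4 = 4.25

Step 2 — sample variances and covariances s[i,j] = (1/(n-1)) · Σ_k (x_{k,i} - mean_i) · (x_{k,j} - mean_j), with n-1 = 3:
  s[X,X] = ((4)·(4) + (0)·(0) + (-2)·(-2) + (-2)·(-2)) / 3 = 24/3 = 8
  s[X,Y] = ((4)·(-1.25) + (0)·(-1.25) + (-2)·(-0.25) + (-2)·(2.75)) / 3 = -10/3 = -3.3333
  s[Y,Y] = ((-1.25)·(-1.25) + (-1.25)·(-1.25) + (-0.25)·(-0.25) + (2.75)·(2.75)) / 3 = 10.75/3 = 3.5833
  Sample standard deviations s_i = √(s[i,i]):
  s(X) = √(8) = 2.8284
  s(Y) = √(3.5833) = 1.893

Step 3 — r_{ij} = s_{ij} / (s_i · s_j):
  r[X,X] = 1 (diagonal).
  r[X,Y] = -3.3333 / (2.8284 · 1.893) = -3.3333 / 5.3541 = -0.6226
  r[Y,Y] = 1 (diagonal).

R is symmetric with unit diagonal. Assembling:

R = [[1, -0.6226],
 [-0.6226, 1]]


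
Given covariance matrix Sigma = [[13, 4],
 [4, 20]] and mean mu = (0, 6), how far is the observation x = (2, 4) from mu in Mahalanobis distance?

Step 1 — centre the observation: (x - mu) = (2, -2).

Step 2 — invert Sigma. det(Sigma) = 13·20 - (4)² = 244.
  Sigma^{-1} = (1/det) · [[d, -b], [-b, a]] = [[0.082, -0.0164],
 [-0.0164, 0.0533]].

Step 3 — form the quadratic (x - mu)^T · Sigma^{-1} · (x - mu):
  Sigma^{-1} · (x - mu) = (0.1967, -0.1393).
  (x - mu)^T · [Sigma^{-1} · (x - mu)] = (2)·(0.1967) + (-2)·(-0.1393) = 0.6721.

Step 4 — take square root: d = √(0.6721) ≈ 0.8198.

d(x, mu) = √(0.6721) ≈ 0.8198


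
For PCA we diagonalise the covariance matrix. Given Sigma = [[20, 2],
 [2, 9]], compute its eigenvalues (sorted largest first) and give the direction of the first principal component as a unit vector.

Step 1 — characteristic polynomial of 2×2 Sigma:
  det(Sigma - λI) = λ² - trace · λ + det = 0.
  trace = 20 + 9 = 29, det = 20·9 - (2)² = 176.
Step 2 — discriminant:
  Δ = trace² - 4·det = 841 - 704 = 137.
Step 3 — eigenvalues:
  λ = (trace ± √Δ)/2 = (29 ± 11.7047)/2,
  λ_1 = 20.3523,  λ_2 = 8.6477.

Step 4 — unit eigenvector for λ_1: solve (Sigma - λ_1 I)v = 0. First row:
  (20 - 20.3523)·v_x + (2)·v_y = 0, i.e. (-0.3523)·v_x + (2)·v_y = 0,
  so v ∝ (b, λ_1 - a) = (2, 0.3523) = u.
  ||u|| = √((2)² + (0.3523)²) = √(4.1242) ≈ 2.0308,
  v_1 = u/||u|| ≈ (0.9848, 0.1735) (||v_1|| = 1).

λ_1 = 20.3523,  λ_2 = 8.6477;  v_1 ≈ (0.9848, 0.1735)


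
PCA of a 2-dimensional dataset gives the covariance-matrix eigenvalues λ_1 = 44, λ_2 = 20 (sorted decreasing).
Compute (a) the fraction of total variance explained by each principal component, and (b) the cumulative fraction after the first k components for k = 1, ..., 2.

Step 1 — total variance = trace(Sigma) = Σ λ_i = 44 + 20 = 64.

Step 2 — fraction explained by component i = λ_i / Σ λ:
  PC1: 44/64 = 0.6875
  PC2: 20/64 = 0.3125

Step 3 — cumulative fraction after k components = (λ_1 + ... + λ_k) / Σ λ:
  k = 1: 44/64 = 0.6875
  k = 2: (44 + 20)/64 = 64/64 = 1

Summary (fraction, with percent):

explained: PC1 0.6875 (68.75%), PC2 0.3125 (31.25%);  cumulative: 0.6875, 1


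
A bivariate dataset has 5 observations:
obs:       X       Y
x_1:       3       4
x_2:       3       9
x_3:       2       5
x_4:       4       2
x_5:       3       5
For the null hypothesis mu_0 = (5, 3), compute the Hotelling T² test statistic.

Step 1 — sample mean vector:
  mean(X) = (3 + 3 + 2 + 4 + 3) / 5 = 15/5 = 3
  mean(Y) = (4 + 9 + 5 + 2 + 5) / 5 = 25/5 = 5
  x̄ = (3, 5),  deviation x̄ - mu_0 = (3, 5) - (5, 3) = (-2, 2).

Step 2 — sample covariance matrix, S[i,j] = (1/(n-1)) · Σ_k (x_{k,i} - mean_i) · (x_{k,j} - mean_j), divisor n-1 = 4:
  S[X,X] = ((0)·(0) + (0)·(0) + (-1)·(-1) + (1)·(1) + (0)·(0)) / 4 = 2/4 = 0.5
  S[X,Y] = ((0)·(-1) + (0)·(4) + (-1)·(0) + (1)·(-3) + (0)·(0)) / 4 = -3/4 = -0.75
  S[Y,Y] = ((-1)·(-1) + (4)·(4) + (0)·(0) + (-3)·(-3) + (0)·(0)) / 4 = 26/4 = 6.5
  S = [[0.5, -0.75],
 [-0.75, 6.5]].

Step 3 — invert S. det(S) = 0.5·6.5 - (-0.75)² = 2.6875.
  S^{-1} = (1/det) · [[d, -b], [-b, a]] = [[2.4186, 0.2791],
 [0.2791, 0.186]].

Step 4 — quadratic form (x̄ - mu_0)^T · S^{-1} · (x̄ - mu_0):
  S^{-1} · (x̄ - mu_0) = (-4.2791, -0.186),
  (x̄ - mu_0)^T · [...] = (-2)·(-4.2791) + (2)·(-0.186) = 8.186.

Step 5 — scale by n: T² = 5 · 8.186 = 40.9302.

T² ≈ 40.9302


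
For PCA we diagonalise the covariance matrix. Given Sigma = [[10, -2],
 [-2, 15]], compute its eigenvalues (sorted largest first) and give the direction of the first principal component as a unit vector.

Step 1 — characteristic polynomial of 2×2 Sigma:
  det(Sigma - λI) = λ² - trace · λ + det = 0.
  trace = 10 + 15 = 25, det = 10·15 - (-2)² = 146.
Step 2 — discriminant:
  Δ = trace² - 4·det = 625 - 584 = 41.
Step 3 — eigenvalues:
  λ = (trace ± √Δ)/2 = (25 ± 6.4031)/2,
  λ_1 = 15.7016,  λ_2 = 9.2984.

Step 4 — unit eigenvector for λ_1: solve (Sigma - λ_1 I)v = 0. First row:
  (10 - 15.7016)·v_x + (-2)·v_y = 0, i.e. (-5.7016)·v_x + (-2)·v_y = 0,
  so v ∝ (b, λ_1 - a) = (-2, 5.7016); multiply by -1 so the first entry is positive: u = (2, -5.7016).
  ||u|| = √((2)² + (-5.7016)²) = √(36.5078) ≈ 6.0422,
  v_1 = u/||u|| ≈ (0.331, -0.9436) (||v_1|| = 1).

λ_1 = 15.7016,  λ_2 = 9.2984;  v_1 ≈ (0.331, -0.9436)


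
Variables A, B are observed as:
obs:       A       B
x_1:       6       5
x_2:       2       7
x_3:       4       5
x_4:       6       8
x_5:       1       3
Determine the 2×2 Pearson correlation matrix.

Step 1 — column means:
  mean(A) = (6 + 2 + 4 + 6 + 1) / 5 = 19/5 = 3.8
  mean(B) = (5 + 7 + 5 + 8 + 3) / 5 = 28/5 = 5.6

Step 2 — sample variances and covariances s[i,j] = (1/(n-1)) · Σ_k (x_{k,i} - mean_i) · (x_{k,j} - mean_j), with n-1 = 4:
  s[A,A] = ((2.2)·(2.2) + (-1.8)·(-1.8) + (0.2)·(0.2) + (2.2)·(2.2) + (-2.8)·(-2.8)) / 4 = 20.8/4 = 5.2
  s[A,B] = ((2.2)·(-0.6) + (-1.8)·(1.4) + (0.2)·(-0.6) + (2.2)·(2.4) + (-2.8)·(-2.6)) / 4 = 8.6/4 = 2.15
  s[B,B] = ((-0.6)·(-0.6) + (1.4)·(1.4) + (-0.6)·(-0.6) + (2.4)·(2.4) + (-2.6)·(-2.6)) / 4 = 15.2/4 = 3.8
  Sample standard deviations s_i = √(s[i,i]):
  s(A) = √(5.2) = 2.2804
  s(B) = √(3.8) = 1.9494

Step 3 — r_{ij} = s_{ij} / (s_i · s_j):
  r[A,A] = 1 (diagonal).
  r[A,B] = 2.15 / (2.2804 · 1.9494) = 2.15 / 4.4452 = 0.4837
  r[B,B] = 1 (diagonal).

R is symmetric with unit diagonal. Assembling:

R = [[1, 0.4837],
 [0.4837, 1]]


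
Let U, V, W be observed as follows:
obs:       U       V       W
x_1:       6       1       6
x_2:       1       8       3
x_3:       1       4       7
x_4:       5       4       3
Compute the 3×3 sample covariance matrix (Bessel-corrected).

Step 1 — column means:
  mean(U) = (6 + 1 + 1 + 5) / 4 = 13/4 = 3.25
  mean(V) = (1 + 8 + 4 + 4) / 4 = 17/4 = 4.25
  mean(W) = (6 + 3 + 7 + 3) / 4 = 19/4 = 4.75

Step 2 — sample covariance S[i,j] = (1/(n-1)) · Σ_k (x_{k,i} - mean_i) · (x_{k,j} - mean_j), with n-1 = 3.
  S[U,U] = ((2.75)·(2.75) + (-2.25)·(-2.25) + (-2.25)·(-2.25) + (1.75)·(1.75)) / 3 = 20.75/3 = 6.9167
  S[U,V] = ((2.75)·(-3.25) + (-2.25)·(3.75) + (-2.25)·(-0.25) + (1.75)·(-0.25)) / 3 = -17.25/3 = -5.75
  S[U,W] = ((2.75)·(1.25) + (-2.25)·(-1.75) + (-2.25)·(2.25) + (1.75)·(-1.75)) / 3 = -0.75/3 = -0.25
  S[V,V] = ((-3.25)·(-3.25) + (3.75)·(3.75) + (-0.25)·(-0.25) + (-0.25)·(-0.25)) / 3 = 24.75/3 = 8.25
  S[V,W] = ((-3.25)·(1.25) + (3.75)·(-1.75) + (-0.25)·(2.25) + (-0.25)·(-1.75)) / 3 = -10.75/3 = -3.5833
  S[W,W] = ((1.25)·(1.25) + (-1.75)·(-1.75) + (2.25)·(2.25) + (-1.75)·(-1.75)) / 3 = 12.75/3 = 4.25

S is symmetric (S[j,i] = S[i,j]). Assembling:

S = [[6.9167, -5.75, -0.25],
 [-5.75, 8.25, -3.5833],
 [-0.25, -3.5833, 4.25]]


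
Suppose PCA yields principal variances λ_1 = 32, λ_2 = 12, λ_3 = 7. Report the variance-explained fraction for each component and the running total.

Step 1 — total variance = trace(Sigma) = Σ λ_i = 32 + 12 + 7 = 51.

Step 2 — fraction explained by component i = λ_i / Σ λ:
  PC1: 32/51 = 0.6275
  PC2: 12/51 = 0.2353
  PC3: 7/51 = 0.1373

Step 3 — cumulative fraction after k components = (λ_1 + ... + λ_k) / Σ λ:
  k = 1: 32/51 = 0.6275
  k = 2: (32 + 12)/51 = 44/51 = 0.8627
  k = 3: (32 + 12 + 7)/51 = 51/51 = 1

Summary (fraction, with percent):

explained: PC1 0.6275 (62.75%), PC2 0.2353 (23.53%), PC3 0.1373 (13.73%);  cumulative: 0.6275, 0.8627, 1


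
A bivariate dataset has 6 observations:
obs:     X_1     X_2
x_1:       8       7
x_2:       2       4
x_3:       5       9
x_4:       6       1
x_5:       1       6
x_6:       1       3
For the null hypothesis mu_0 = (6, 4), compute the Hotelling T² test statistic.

Step 1 — sample mean vector:
  mean(X_1) = (8 + 2 + 5 + 6 + 1 + 1) / 6 = 23/6 = 3.8333
  mean(X_2) = (7 + 4 + 9 + 1 + 6 + 3) / 6 = 30/6 = 5
  x̄ = (3.8333, 5),  deviation x̄ - mu_0 = (3.8333, 5) - (6, 4) = (-2.1667, 1).

Step 2 — sample covariance matrix, S[i,j] = (1/(n-1)) · Σ_k (x_{k,i} - mean_i) · (x_{k,j} - mean_j), divisor n-1 = 5:
  S[X_1,X_1] = ((4.1667)·(4.1667) + (-1.8333)·(-1.8333) + (1.1667)·(1.1667) + (2.1667)·(2.1667) + (-2.8333)·(-2.8333) + (-2.8333)·(-2.8333)) / 5 = 42.8333/5 = 8.5667
  S[X_1,X_2] = ((4.1667)·(2) + (-1.8333)·(-1) + (1.1667)·(4) + (2.1667)·(-4) + (-2.8333)·(1) + (-2.8333)·(-2)) / 5 = 9/5 = 1.8
  S[X_2,X_2] = ((2)·(2) + (-1)·(-1) + (4)·(4) + (-4)·(-4) + (1)·(1) + (-2)·(-2)) / 5 = 42/5 = 8.4
  S = [[8.5667, 1.8],
 [1.8, 8.4]].

Step 3 — invert S. det(S) = 8.5667·8.4 - (1.8)² = 68.72.
  S^{-1} = (1/det) · [[d, -b], [-b, a]] = [[0.1222, -0.0262],
 [-0.0262, 0.1247]].

Step 4 — quadratic form (x̄ - mu_0)^T · S^{-1} · (x̄ - mu_0):
  S^{-1} · (x̄ - mu_0) = (-0.291, 0.1814),
  (x̄ - mu_0)^T · [...] = (-2.1667)·(-0.291) + (1)·(0.1814) = 0.812.

Step 5 — scale by n: T² = 6 · 0.812 = 4.8719.

T² ≈ 4.8719


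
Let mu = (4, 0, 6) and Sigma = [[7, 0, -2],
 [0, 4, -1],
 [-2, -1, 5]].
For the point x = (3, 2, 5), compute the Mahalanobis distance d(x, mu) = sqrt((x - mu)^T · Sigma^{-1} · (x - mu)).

Step 1 — centre the observation: (x - mu) = (-1, 2, -1).

Step 2 — invert Sigma (cofactor / det for 3×3, or solve directly):
  Sigma^{-1} = [[0.1624, 0.0171, 0.0684],
 [0.0171, 0.265, 0.0598],
 [0.0684, 0.0598, 0.2393]].

Step 3 — form the quadratic (x - mu)^T · Sigma^{-1} · (x - mu):
  Sigma^{-1} · (x - mu) = (-0.1966, 0.453, -0.188).
  (x - mu)^T · [Sigma^{-1} · (x - mu)] = (-1)·(-0.1966) + (2)·(0.453) + (-1)·(-0.188) = 1.2906.

Step 4 — take square root: d = √(1.2906) ≈ 1.136.

d(x, mu) = √(1.2906) ≈ 1.136


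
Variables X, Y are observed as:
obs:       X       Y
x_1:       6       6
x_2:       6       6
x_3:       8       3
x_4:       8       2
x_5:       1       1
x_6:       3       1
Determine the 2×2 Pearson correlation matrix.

Step 1 — column means:
  mean(X) = (6 + 6 + 8 + 8 + 1 + 3) / 6 = 32/6 = 5.3333
  mean(Y) = (6 + 6 + 3 + 2 + 1 + 1) / 6 = 19/6 = 3.1667

Step 2 — sample variances and covariances s[i,j] = (1/(n-1)) · Σ_k (x_{k,i} - mean_i) · (x_{k,j} - mean_j), with n-1 = 5:
  s[X,X] = ((0.6667)·(0.6667) + (0.6667)·(0.6667) + (2.6667)·(2.6667) + (2.6667)·(2.6667) + (-4.3333)·(-4.3333) + (-2.3333)·(-2.3333)) / 5 = 39.3333/5 = 7.8667
  s[X,Y] = ((0.6667)·(2.8333) + (0.6667)·(2.8333) + (2.6667)·(-0.1667) + (2.6667)·(-1.1667) + (-4.3333)·(-2.1667) + (-2.3333)·(-2.1667)) / 5 = 14.6667/5 = 2.9333
  s[Y,Y] = ((2.8333)·(2.8333) + (2.8333)·(2.8333) + (-0.1667)·(-0.1667) + (-1.1667)·(-1.1667) + (-2.1667)·(-2.1667) + (-2.1667)·(-2.1667)) / 5 = 26.8333/5 = 5.3667
  Sample standard deviations s_i = √(s[i,i]):
  s(X) = √(7.8667) = 2.8048
  s(Y) = √(5.3667) = 2.3166

Step 3 — r_{ij} = s_{ij} / (s_i · s_j):
  r[X,X] = 1 (diagonal).
  r[X,Y] = 2.9333 / (2.8048 · 2.3166) = 2.9333 / 6.4975 = 0.4515
  r[Y,Y] = 1 (diagonal).

R is symmetric with unit diagonal. Assembling:

R = [[1, 0.4515],
 [0.4515, 1]]


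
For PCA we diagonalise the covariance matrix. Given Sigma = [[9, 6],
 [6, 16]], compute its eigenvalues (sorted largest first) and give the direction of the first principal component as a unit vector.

Step 1 — characteristic polynomial of 2×2 Sigma:
  det(Sigma - λI) = λ² - trace · λ + det = 0.
  trace = 9 + 16 = 25, det = 9·16 - (6)² = 108.
Step 2 — discriminant:
  Δ = trace² - 4·det = 625 - 432 = 193.
Step 3 — eigenvalues:
  λ = (trace ± √Δ)/2 = (25 ± 13.8924)/2,
  λ_1 = 19.4462,  λ_2 = 5.5538.

Step 4 — unit eigenvector for λ_1: solve (Sigma - λ_1 I)v = 0. First row:
  (9 - 19.4462)·v_x + (6)·v_y = 0, i.e. (-10.4462)·v_x + (6)·v_y = 0,
  so v ∝ (b, λ_1 - a) = (6, 10.4462) = u.
  ||u|| = √((6)² + (10.4462)²) = √(145.1236) ≈ 12.0467,
  v_1 = u/||u|| ≈ (0.4981, 0.8671) (||v_1|| = 1).

λ_1 = 19.4462,  λ_2 = 5.5538;  v_1 ≈ (0.4981, 0.8671)


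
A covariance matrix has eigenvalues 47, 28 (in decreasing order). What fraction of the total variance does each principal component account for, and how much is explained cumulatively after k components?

Step 1 — total variance = trace(Sigma) = Σ λ_i = 47 + 28 = 75.

Step 2 — fraction explained by component i = λ_i / Σ λ:
  PC1: 47/75 = 0.6267
  PC2: 28/75 = 0.3733

Step 3 — cumulative fraction after k components = (λ_1 + ... + λ_k) / Σ λ:
  k = 1: 47/75 = 0.6267
  k = 2: (47 + 28)/75 = 75/75 = 1

Summary (fraction, with percent):

explained: PC1 0.6267 (62.67%), PC2 0.3733 (37.33%);  cumulative: 0.6267, 1


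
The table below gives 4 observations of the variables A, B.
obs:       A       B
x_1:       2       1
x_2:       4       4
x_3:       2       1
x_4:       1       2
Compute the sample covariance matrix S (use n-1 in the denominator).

Step 1 — column means:
  mean(A) = (2 + 4 + 2 + 1) / 4 = 9/4 = 2.25
  mean(B) = (1 + 4 + 1 + 2) / 4 = 8/4 = 2

Step 2 — sample covariance S[i,j] = (1/(n-1)) · Σ_k (x_{k,i} - mean_i) · (x_{k,j} - mean_j), with n-1 = 3.
  S[A,A] = ((-0.25)·(-0.25) + (1.75)·(1.75) + (-0.25)·(-0.25) + (-1.25)·(-1.25)) / 3 = 4.75/3 = 1.5833
  S[A,B] = ((-0.25)·(-1) + (1.75)·(2) + (-0.25)·(-1) + (-1.25)·(0)) / 3 = 4/3 = 1.3333
  S[B,B] = ((-1)·(-1) + (2)·(2) + (-1)·(-1) + (0)·(0)) / 3 = 6/3 = 2

S is symmetric (S[j,i] = S[i,j]). Assembling:

S = [[1.5833, 1.3333],
 [1.3333, 2]]


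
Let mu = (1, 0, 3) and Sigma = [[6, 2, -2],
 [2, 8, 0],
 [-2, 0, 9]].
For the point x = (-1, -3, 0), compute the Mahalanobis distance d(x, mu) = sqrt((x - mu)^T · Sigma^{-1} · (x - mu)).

Step 1 — centre the observation: (x - mu) = (-2, -3, -3).

Step 2 — invert Sigma (cofactor / det for 3×3, or solve directly):
  Sigma^{-1} = [[0.1978, -0.0495, 0.044],
 [-0.0495, 0.1374, -0.011],
 [0.044, -0.011, 0.1209]].

Step 3 — form the quadratic (x - mu)^T · Sigma^{-1} · (x - mu):
  Sigma^{-1} · (x - mu) = (-0.3791, -0.2802, -0.4176).
  (x - mu)^T · [Sigma^{-1} · (x - mu)] = (-2)·(-0.3791) + (-3)·(-0.2802) + (-3)·(-0.4176) = 2.8516.

Step 4 — take square root: d = √(2.8516) ≈ 1.6887.

d(x, mu) = √(2.8516) ≈ 1.6887


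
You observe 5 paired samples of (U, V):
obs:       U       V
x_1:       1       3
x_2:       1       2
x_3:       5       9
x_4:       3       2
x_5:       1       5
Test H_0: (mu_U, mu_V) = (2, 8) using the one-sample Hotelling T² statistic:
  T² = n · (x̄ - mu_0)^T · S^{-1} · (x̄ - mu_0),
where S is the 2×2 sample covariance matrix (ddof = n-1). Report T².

Step 1 — sample mean vector:
  mean(U) = (1 + 1 + 5 + 3 + 1) / 5 = 11/5 = 2.2
  mean(V) = (3 + 2 + 9 + 2 + 5) / 5 = 21/5 = 4.2
  x̄ = (2.2, 4.2),  deviation x̄ - mu_0 = (2.2, 4.2) - (2, 8) = (0.2, -3.8).

Step 2 — sample covariance matrix, S[i,j] = (1/(n-1)) · Σ_k (x_{k,i} - mean_i) · (x_{k,j} - mean_j), divisor n-1 = 4:
  S[U,U] = ((-1.2)·(-1.2) + (-1.2)·(-1.2) + (2.8)·(2.8) + (0.8)·(0.8) + (-1.2)·(-1.2)) / 4 = 12.8/4 = 3.2
  S[U,V] = ((-1.2)·(-1.2) + (-1.2)·(-2.2) + (2.8)·(4.8) + (0.8)·(-2.2) + (-1.2)·(0.8)) / 4 = 14.8/4 = 3.7
  S[V,V] = ((-1.2)·(-1.2) + (-2.2)·(-2.2) + (4.8)·(4.8) + (-2.2)·(-2.2) + (0.8)·(0.8)) / 4 = 34.8/4 = 8.7
  S = [[3.2, 3.7],
 [3.7, 8.7]].

Step 3 — invert S. det(S) = 3.2·8.7 - (3.7)² = 14.15.
  S^{-1} = (1/det) · [[d, -b], [-b, a]] = [[0.6148, -0.2615],
 [-0.2615, 0.2261]].

Step 4 — quadratic form (x̄ - mu_0)^T · S^{-1} · (x̄ - mu_0):
  S^{-1} · (x̄ - mu_0) = (1.1166, -0.9117),
  (x̄ - mu_0)^T · [...] = (0.2)·(1.1166) + (-3.8)·(-0.9117) = 3.6876.

Step 5 — scale by n: T² = 5 · 3.6876 = 18.4382.

T² ≈ 18.4382


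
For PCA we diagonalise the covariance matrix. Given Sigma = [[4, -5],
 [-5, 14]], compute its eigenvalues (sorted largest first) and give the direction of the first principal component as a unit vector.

Step 1 — characteristic polynomial of 2×2 Sigma:
  det(Sigma - λI) = λ² - trace · λ + det = 0.
  trace = 4 + 14 = 18, det = 4·14 - (-5)² = 31.
Step 2 — discriminant:
  Δ = trace² - 4·det = 324 - 124 = 200.
Step 3 — eigenvalues:
  λ = (trace ± √Δ)/2 = (18 ± 14.1421)/2,
  λ_1 = 16.0711,  λ_2 = 1.9289.

Step 4 — unit eigenvector for λ_1: solve (Sigma - λ_1 I)v = 0. First row:
  (4 - 16.0711)·v_x + (-5)·v_y = 0, i.e. (-12.0711)·v_x + (-5)·v_y = 0,
  so v ∝ (b, λ_1 - a) = (-5, 12.0711); multiply by -1 so the first entry is positive: u = (5, -12.0711).
  ||u|| = √((5)² + (-12.0711)²) = √(170.7107) ≈ 13.0656,
  v_1 = u/||u|| ≈ (0.3827, -0.9239) (||v_1|| = 1).

λ_1 = 16.0711,  λ_2 = 1.9289;  v_1 ≈ (0.3827, -0.9239)


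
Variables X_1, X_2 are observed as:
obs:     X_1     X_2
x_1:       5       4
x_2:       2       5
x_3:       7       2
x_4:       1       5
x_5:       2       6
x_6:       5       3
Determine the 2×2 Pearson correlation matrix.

Step 1 — column means:
  mean(X_1) = (5 + 2 + 7 + 1 + 2 + 5) / 6 = 22/6 = 3.6667
  mean(X_2) = (4 + 5 + 2 + 5 + 6 + 3) / 6 = 25/6 = 4.1667

Step 2 — sample variances and covariances s[i,j] = (1/(n-1)) · Σ_k (x_{k,i} - mean_i) · (x_{k,j} - mean_j), with n-1 = 5:
  s[X_1,X_1] = ((1.3333)·(1.3333) + (-1.6667)·(-1.6667) + (3.3333)·(3.3333) + (-2.6667)·(-2.6667) + (-1.6667)·(-1.6667) + (1.3333)·(1.3333)) / 5 = 27.3333/5 = 5.4667
  s[X_1,X_2] = ((1.3333)·(-0.1667) + (-1.6667)·(0.8333) + (3.3333)·(-2.1667) + (-2.6667)·(0.8333) + (-1.6667)·(1.8333) + (1.3333)·(-1.1667)) / 5 = -15.6667/5 = -3.1333
  s[X_2,X_2] = ((-0.1667)·(-0.1667) + (0.8333)·(0.8333) + (-2.1667)·(-2.1667) + (0.8333)·(0.8333) + (1.8333)·(1.8333) + (-1.1667)·(-1.1667)) / 5 = 10.8333/5 = 2.1667
  Sample standard deviations s_i = √(s[i,i]):
  s(X_1) = √(5.4667) = 2.3381
  s(X_2) = √(2.1667) = 1.472

Step 3 — r_{ij} = s_{ij} / (s_i · s_j):
  r[X_1,X_1] = 1 (diagonal).
  r[X_1,X_2] = -3.1333 / (2.3381 · 1.472) = -3.1333 / 3.4416 = -0.9104
  r[X_2,X_2] = 1 (diagonal).

R is symmetric with unit diagonal. Assembling:

R = [[1, -0.9104],
 [-0.9104, 1]]


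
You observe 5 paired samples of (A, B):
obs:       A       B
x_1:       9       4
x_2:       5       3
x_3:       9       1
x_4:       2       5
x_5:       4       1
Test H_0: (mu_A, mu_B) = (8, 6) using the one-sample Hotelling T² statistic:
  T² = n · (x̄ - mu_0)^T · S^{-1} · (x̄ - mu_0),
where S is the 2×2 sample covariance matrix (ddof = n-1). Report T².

Step 1 — sample mean vector:
  mean(A) = (9 + 5 + 9 + 2 + 4) / 5 = 29/5 = 5.8
  mean(B) = (4 + 3 + 1 + 5 + 1) / 5 = 14/5 = 2.8
  x̄ = (5.8, 2.8),  deviation x̄ - mu_0 = (5.8, 2.8) - (8, 6) = (-2.2, -3.2).

Step 2 — sample covariance matrix, S[i,j] = (1/(n-1)) · Σ_k (x_{k,i} - mean_i) · (x_{k,j} - mean_j), divisor n-1 = 4:
  S[A,A] = ((3.2)·(3.2) + (-0.8)·(-0.8) + (3.2)·(3.2) + (-3.8)·(-3.8) + (-1.8)·(-1.8)) / 4 = 38.8/4 = 9.7
  S[A,B] = ((3.2)·(1.2) + (-0.8)·(0.2) + (3.2)·(-1.8) + (-3.8)·(2.2) + (-1.8)·(-1.8)) / 4 = -7.2/4 = -1.8
  S[B,B] = ((1.2)·(1.2) + (0.2)·(0.2) + (-1.8)·(-1.8) + (2.2)·(2.2) + (-1.8)·(-1.8)) / 4 = 12.8/4 = 3.2
  S = [[9.7, -1.8],
 [-1.8, 3.2]].

Step 3 — invert S. det(S) = 9.7·3.2 - (-1.8)² = 27.8.
  S^{-1} = (1/det) · [[d, -b], [-b, a]] = [[0.1151, 0.0647],
 [0.0647, 0.3489]].

Step 4 — quadratic form (x̄ - mu_0)^T · S^{-1} · (x̄ - mu_0):
  S^{-1} · (x̄ - mu_0) = (-0.4604, -1.259),
  (x̄ - mu_0)^T · [...] = (-2.2)·(-0.4604) + (-3.2)·(-1.259) = 5.0417.

Step 5 — scale by n: T² = 5 · 5.0417 = 25.2086.

T² ≈ 25.2086


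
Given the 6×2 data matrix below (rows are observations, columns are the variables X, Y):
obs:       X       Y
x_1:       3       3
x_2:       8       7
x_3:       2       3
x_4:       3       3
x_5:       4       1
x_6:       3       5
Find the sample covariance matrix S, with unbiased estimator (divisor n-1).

Step 1 — column means:
  mean(X) = (3 + 8 + 2 + 3 + 4 + 3) / 6 = 23/6 = 3.8333
  mean(Y) = (3 + 7 + 3 + 3 + 1 + 5) / 6 = 22/6 = 3.6667

Step 2 — sample covariance S[i,j] = (1/(n-1)) · Σ_k (x_{k,i} - mean_i) · (x_{k,j} - mean_j), with n-1 = 5.
  S[X,X] = ((-0.8333)·(-0.8333) + (4.1667)·(4.1667) + (-1.8333)·(-1.8333) + (-0.8333)·(-0.8333) + (0.1667)·(0.1667) + (-0.8333)·(-0.8333)) / 5 = 22.8333/5 = 4.5667
  S[X,Y] = ((-0.8333)·(-0.6667) + (4.1667)·(3.3333) + (-1.8333)·(-0.6667) + (-0.8333)·(-0.6667) + (0.1667)·(-2.6667) + (-0.8333)·(1.3333)) / 5 = 14.6667/5 = 2.9333
  S[Y,Y] = ((-0.6667)·(-0.6667) + (3.3333)·(3.3333) + (-0.6667)·(-0.6667) + (-0.6667)·(-0.6667) + (-2.6667)·(-2.6667) + (1.3333)·(1.3333)) / 5 = 21.3333/5 = 4.2667

S is symmetric (S[j,i] = S[i,j]). Assembling:

S = [[4.5667, 2.9333],
 [2.9333, 4.2667]]


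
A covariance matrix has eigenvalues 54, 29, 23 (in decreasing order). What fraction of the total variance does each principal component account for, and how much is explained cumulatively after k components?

Step 1 — total variance = trace(Sigma) = Σ λ_i = 54 + 29 + 23 = 106.

Step 2 — fraction explained by component i = λ_i / Σ λ:
  PC1: 54/106 = 0.5094
  PC2: 29/106 = 0.2736
  PC3: 23/106 = 0.217

Step 3 — cumulative fraction after k components = (λ_1 + ... + λ_k) / Σ λ:
  k = 1: 54/106 = 0.5094
  k = 2: (54 + 29)/106 = 83/106 = 0.783
  k = 3: (54 + 29 + 23)/106 = 106/106 = 1

Summary (fraction, with percent):

explained: PC1 0.5094 (50.94%), PC2 0.2736 (27.36%), PC3 0.217 (21.7%);  cumulative: 0.5094, 0.783, 1


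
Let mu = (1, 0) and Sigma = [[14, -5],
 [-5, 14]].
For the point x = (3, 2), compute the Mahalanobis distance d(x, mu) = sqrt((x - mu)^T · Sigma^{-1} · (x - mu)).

Step 1 — centre the observation: (x - mu) = (2, 2).

Step 2 — invert Sigma. det(Sigma) = 14·14 - (-5)² = 171.
  Sigma^{-1} = (1/det) · [[d, -b], [-b, a]] = [[0.0819, 0.0292],
 [0.0292, 0.0819]].

Step 3 — form the quadratic (x - mu)^T · Sigma^{-1} · (x - mu):
  Sigma^{-1} · (x - mu) = (0.2222, 0.2222).
  (x - mu)^T · [Sigma^{-1} · (x - mu)] = (2)·(0.2222) + (2)·(0.2222) = 0.8889.

Step 4 — take square root: d = √(0.8889) ≈ 0.9428.

d(x, mu) = √(0.8889) ≈ 0.9428


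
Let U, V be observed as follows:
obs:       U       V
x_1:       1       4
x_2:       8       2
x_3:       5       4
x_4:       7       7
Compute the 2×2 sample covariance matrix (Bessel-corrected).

Step 1 — column means:
  mean(U) = (1 + 8 + 5 + 7) / 4 = 21/4 = 5.25
  mean(V) = (4 + 2 + 4 + 7) / 4 = 17/4 = 4.25

Step 2 — sample covariance S[i,j] = (1/(n-1)) · Σ_k (x_{k,i} - mean_i) · (x_{k,j} - mean_j), with n-1 = 3.
  S[U,U] = ((-4.25)·(-4.25) + (2.75)·(2.75) + (-0.25)·(-0.25) + (1.75)·(1.75)) / 3 = 28.75/3 = 9.5833
  S[U,V] = ((-4.25)·(-0.25) + (2.75)·(-2.25) + (-0.25)·(-0.25) + (1.75)·(2.75)) / 3 = -0.25/3 = -0.0833
  S[V,V] = ((-0.25)·(-0.25) + (-2.25)·(-2.25) + (-0.25)·(-0.25) + (2.75)·(2.75)) / 3 = 12.75/3 = 4.25

S is symmetric (S[j,i] = S[i,j]). Assembling:

S = [[9.5833, -0.0833],
 [-0.0833, 4.25]]


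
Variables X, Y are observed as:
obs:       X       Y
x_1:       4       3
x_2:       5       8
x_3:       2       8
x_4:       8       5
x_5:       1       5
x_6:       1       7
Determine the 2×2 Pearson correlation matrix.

Step 1 — column means:
  mean(X) = (4 + 5 + 2 + 8 + 1 + 1) / 6 = 21/6 = 3.5
  mean(Y) = (3 + 8 + 8 + 5 + 5 + 7) / 6 = 36/6 = 6

Step 2 — sample variances and covariances s[i,j] = (1/(n-1)) · Σ_k (x_{k,i} - mean_i) · (x_{k,j} - mean_j), with n-1 = 5:
  s[X,X] = ((0.5)·(0.5) + (1.5)·(1.5) + (-1.5)·(-1.5) + (4.5)·(4.5) + (-2.5)·(-2.5) + (-2.5)·(-2.5)) / 5 = 37.5/5 = 7.5
  s[X,Y] = ((0.5)·(-3) + (1.5)·(2) + (-1.5)·(2) + (4.5)·(-1) + (-2.5)·(-1) + (-2.5)·(1)) / 5 = -6/5 = -1.2
  s[Y,Y] = ((-3)·(-3) + (2)·(2) + (2)·(2) + (-1)·(-1) + (-1)·(-1) + (1)·(1)) / 5 = 20/5 = 4
  Sample standard deviations s_i = √(s[i,i]):
  s(X) = √(7.5) = 2.7386
  s(Y) = √(4) = 2

Step 3 — r_{ij} = s_{ij} / (s_i · s_j):
  r[X,X] = 1 (diagonal).
  r[X,Y] = -1.2 / (2.7386 · 2) = -1.2 / 5.4772 = -0.2191
  r[Y,Y] = 1 (diagonal).

R is symmetric with unit diagonal. Assembling:

R = [[1, -0.2191],
 [-0.2191, 1]]
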